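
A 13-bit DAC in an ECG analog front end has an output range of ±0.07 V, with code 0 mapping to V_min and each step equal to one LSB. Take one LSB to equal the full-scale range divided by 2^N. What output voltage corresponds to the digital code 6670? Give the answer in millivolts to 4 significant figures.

43.99 mV

Range = 0.07 − (-0.07) = 0.14 V. LSB = 0.14 V / 2^13.
V_out = -0.07 + 6670 × (0.14/8192) V
      = -0.07 V + 0.113989 V = 0.0439893 V.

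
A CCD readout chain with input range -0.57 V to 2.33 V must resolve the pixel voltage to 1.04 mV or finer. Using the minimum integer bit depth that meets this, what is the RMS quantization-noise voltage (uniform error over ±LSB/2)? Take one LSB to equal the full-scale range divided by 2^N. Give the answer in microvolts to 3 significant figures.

Full-scale range = 2.33 V − (-0.57 V) = 2.9 V.
Need 2^N ≥ 2.9 V / 1.04 mV = 2788 → N_min = 12.
LSB = 2.9 V ÷ 2^12 = 2.9/4096 V = 0.70801 mV.
RMS noise = LSB/√12 = 204 µV.

204 µV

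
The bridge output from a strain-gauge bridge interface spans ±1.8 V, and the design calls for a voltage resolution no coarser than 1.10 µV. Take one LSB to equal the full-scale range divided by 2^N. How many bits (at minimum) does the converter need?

The full-scale span is 1.8 − (-1.8) = 3.6 V.
Need 2^N ≥ 3.6 V / 1.10 µV = 3.273e6 → N_min = 22.

22 bits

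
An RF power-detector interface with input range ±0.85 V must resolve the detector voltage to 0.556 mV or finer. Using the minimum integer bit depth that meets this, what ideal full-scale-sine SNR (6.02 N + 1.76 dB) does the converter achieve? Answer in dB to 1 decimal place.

74.0 dB

Full-scale range = 0.85 V − (-0.85 V) = 1.7 V.
1.7 V / 0.556 mV = 3058. Since 2^11 = 2048 and 2^12 = 4096, N = 12.
6.02(12) + 1.76 = 74.00 dB.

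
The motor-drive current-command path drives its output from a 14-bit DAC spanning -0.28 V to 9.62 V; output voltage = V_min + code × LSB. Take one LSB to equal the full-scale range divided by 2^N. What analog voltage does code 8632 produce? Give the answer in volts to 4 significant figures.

4.936 V

Span: 9.62 V − (-0.28 V) = 9.9 V. LSB = 9.9 V / 2^14.
V_out = V_min + code × LSB = -0.28 V + 8632 × 9.9 V / 16384
      = -0.28 V + 5.21587 V = 4.93587 V.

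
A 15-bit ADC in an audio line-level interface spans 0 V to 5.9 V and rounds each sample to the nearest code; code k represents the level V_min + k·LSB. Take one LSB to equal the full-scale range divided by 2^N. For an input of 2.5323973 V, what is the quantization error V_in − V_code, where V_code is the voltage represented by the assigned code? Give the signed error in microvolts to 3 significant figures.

−58.1 µV

Range is 5.9 V. LSB = 5.9 V / 2^15 ≈ 180.1 µV.
Position in LSBs: (2.5323973 − (0)) × 32768/5.9 = 14064.6771; rounding gives k = 14065.
Reconstructed level: 0 + 14065 × 5.9/32768 V = 2.5324554443 V.
V_in − V_code = 2.5323973 − (2.5324554443) = −58.1 µV.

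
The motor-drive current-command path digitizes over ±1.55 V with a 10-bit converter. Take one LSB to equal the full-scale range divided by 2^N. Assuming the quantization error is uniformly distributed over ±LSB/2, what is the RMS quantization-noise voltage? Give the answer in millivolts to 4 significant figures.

Range = 1.55 − (-1.55) = 3.1 V.
LSB = 3.1 V ÷ 2^10 = 3.1/1024 V = 3.02734 mV.
RMS of a uniform error over width LSB is LSB/√12 = 0.8739 mV.

0.8739 mV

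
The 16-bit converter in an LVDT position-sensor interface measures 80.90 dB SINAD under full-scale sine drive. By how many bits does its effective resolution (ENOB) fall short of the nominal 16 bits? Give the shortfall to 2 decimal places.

N_eff = (80.90 − 1.76)/6.02 = 13.1462 bits.
16 − 13.1462 = 2.85 bits below nominal.

2.85 bits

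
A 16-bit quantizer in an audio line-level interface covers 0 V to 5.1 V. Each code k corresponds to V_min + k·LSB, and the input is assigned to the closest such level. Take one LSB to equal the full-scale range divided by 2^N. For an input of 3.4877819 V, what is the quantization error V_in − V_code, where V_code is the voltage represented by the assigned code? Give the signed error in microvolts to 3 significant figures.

V_FS = 5.1 V. LSB = 5.1 V / 2^16 ≈ 77.82 µV.
(V_in − V_min)/LSB = (3.4877819 − (0)) × 65536/5.1 = 44818.6813 → nearest code k = 44819.
V_code = V_min + k × range/2^16 = 0 + 44819 × 5.1/65536 = 3.4878067017 V.
Error = V_in − V_code = 3.4877819 − (3.4878067017) = −24.8 µV.

−24.8 µV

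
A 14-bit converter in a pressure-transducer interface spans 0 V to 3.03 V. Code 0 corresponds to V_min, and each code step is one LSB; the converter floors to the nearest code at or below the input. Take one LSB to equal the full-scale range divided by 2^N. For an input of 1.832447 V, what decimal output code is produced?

9908

V_FS = 3.03 V. LSB = 3.03 V / 2^14 ≈ 184.9 µV.
code = ⌊(V_in − V_min)/LSB⌋ = ⌊(V_in − V_min) × 2^14 / range⌋
     = ⌊(1.832447 − (0)) × 16384 / 3.03⌋ = ⌊1.832447 × 16384/3.03⌋
     = ⌊9908.519⌋ = 9908.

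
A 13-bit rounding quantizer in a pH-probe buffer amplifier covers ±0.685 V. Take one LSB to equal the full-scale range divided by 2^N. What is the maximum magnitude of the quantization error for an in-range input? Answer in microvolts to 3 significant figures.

83.6 µV

Full-scale range = 0.685 V − (-0.685 V) = 1.37 V.
LSB = 1.37 V ÷ 2^13 = 1.37/8192 V = 167.24 µV.
|e|_max = LSB/2 = 83.6 µV.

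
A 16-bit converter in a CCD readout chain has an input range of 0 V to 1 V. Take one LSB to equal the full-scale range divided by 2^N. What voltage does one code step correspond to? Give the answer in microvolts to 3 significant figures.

15.3 µV

Span = 1 V.
Number of codes = 2^16 = 65536.
LSB = 1 V ÷ 2^16 = 1/65536 V = 15.3 µV.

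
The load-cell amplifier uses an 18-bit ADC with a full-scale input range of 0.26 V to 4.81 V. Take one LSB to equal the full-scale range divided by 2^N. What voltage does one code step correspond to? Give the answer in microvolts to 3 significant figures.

17.4 µV

The full-scale span is 4.81 − (0.26) = 4.55 V.
There are 2^18 = 262144 steps.
LSB = 4.55 V / 2^18 = 17.4 µV.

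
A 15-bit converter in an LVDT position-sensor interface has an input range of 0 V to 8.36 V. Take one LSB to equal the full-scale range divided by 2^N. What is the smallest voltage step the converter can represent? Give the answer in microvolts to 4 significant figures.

Span = 8.36 V.
Number of codes = 2^15 = 32768.
Step size = 8.36/32768 V = 255.1 µV.

255.1 µV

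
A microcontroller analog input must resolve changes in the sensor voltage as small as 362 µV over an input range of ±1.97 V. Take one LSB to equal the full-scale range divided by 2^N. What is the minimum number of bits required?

14 bits

The full-scale span is 1.97 − (-1.97) = 3.94 V.
Levels needed ≥ 3.94/362 µV = 10880. 2^14 = 16384 suffices, so N_min = 14.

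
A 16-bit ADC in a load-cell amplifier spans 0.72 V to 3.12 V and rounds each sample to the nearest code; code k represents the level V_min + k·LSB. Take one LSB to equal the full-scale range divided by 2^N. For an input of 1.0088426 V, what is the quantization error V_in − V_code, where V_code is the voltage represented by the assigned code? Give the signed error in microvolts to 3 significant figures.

Full-scale range = 3.12 V − (0.72 V) = 2.4 V. LSB = 2.4 V / 2^16 ≈ 36.62 µV.
(V_in − V_min)/LSB = (1.0088426 − (0.72)) × 65536/2.4 = 7887.3286 → nearest code k = 7887.
V_code = V_min + k × range/2^16 = 0.72 + 7887 × 2.4/65536 = 1.0088305664 V.
e = 1.0088426 − (1.0088305664) = +12.0 µV.

+12.0 µV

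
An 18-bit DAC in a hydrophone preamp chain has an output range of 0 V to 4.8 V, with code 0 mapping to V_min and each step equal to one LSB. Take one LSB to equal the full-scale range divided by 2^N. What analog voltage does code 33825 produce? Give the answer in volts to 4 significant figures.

0.6194 V

Full-scale range = 4.8 V. LSB = 4.8 V / 2^18.
V_out = 0 + 33825 × (4.8/262144) V
      = 0 V + 0.619354 V = 0.619354 V.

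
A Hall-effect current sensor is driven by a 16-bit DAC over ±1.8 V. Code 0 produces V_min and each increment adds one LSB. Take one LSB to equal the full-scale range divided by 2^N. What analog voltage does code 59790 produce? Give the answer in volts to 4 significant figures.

1.484 V

Span: 1.8 V − (-1.8 V) = 3.6 V. LSB = 3.6 V / 2^16.
V_out = V_min + code × LSB = -1.8 V + 59790 × 3.6 V / 65536
      = -1.8 V + 3.28436 V = 1.48436 V.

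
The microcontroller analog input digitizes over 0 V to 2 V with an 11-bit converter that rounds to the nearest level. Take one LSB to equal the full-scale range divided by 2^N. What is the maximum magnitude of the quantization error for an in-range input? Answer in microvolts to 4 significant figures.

Range is 2 V.
LSB = 2 V / 2^11 = 0.976563 mV.
Worst-case error for round-to-nearest is half an LSB: 488.3 µV.

488.3 µV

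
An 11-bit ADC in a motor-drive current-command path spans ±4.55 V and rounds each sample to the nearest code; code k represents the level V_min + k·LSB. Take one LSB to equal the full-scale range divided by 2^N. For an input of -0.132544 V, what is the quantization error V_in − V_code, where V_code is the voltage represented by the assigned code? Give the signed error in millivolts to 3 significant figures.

Full-scale range = 4.55 V − (-4.55 V) = 9.1 V. LSB = 9.1 V / 2^11 ≈ 4.443 mV.
(V_in − V_min)/LSB = (-0.132544 − (-4.55)) × 2048/9.1 = 994.1703 → nearest code k = 994.
Reconstructed level: -4.55 + 994 × 9.1/2048 V = -0.1333007813 V.
e = -0.132544 − (-0.1333007813) = +0.757 mV.

+0.757 mV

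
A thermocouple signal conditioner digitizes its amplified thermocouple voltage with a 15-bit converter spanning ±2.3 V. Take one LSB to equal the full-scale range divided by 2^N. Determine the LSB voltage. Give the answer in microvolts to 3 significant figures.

Range = 2.3 − (-2.3) = 4.6 V.
2^15 = 32768 levels.
LSB = 4.6 V / 2^15 = 140 µV.

140 µV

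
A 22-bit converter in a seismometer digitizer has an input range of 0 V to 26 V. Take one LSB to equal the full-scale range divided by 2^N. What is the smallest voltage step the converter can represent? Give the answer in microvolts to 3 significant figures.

Span = 26 V.
Number of codes = 2^22 = 4194304.
LSB = 26 V / 2^22 = 6.20 µV.

6.20 µV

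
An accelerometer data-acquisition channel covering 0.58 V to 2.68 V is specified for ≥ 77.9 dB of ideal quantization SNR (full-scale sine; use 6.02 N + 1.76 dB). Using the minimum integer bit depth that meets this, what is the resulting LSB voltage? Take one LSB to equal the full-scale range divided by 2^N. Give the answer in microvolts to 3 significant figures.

256 µV

Full-scale range = 2.68 V − (0.58 V) = 2.1 V.
Required N = ⌈(77.9 − 1.76)/6.02⌉ = ⌈12.648⌉ = 13.
One LSB is 2.1 V / 8192 = 256 µV.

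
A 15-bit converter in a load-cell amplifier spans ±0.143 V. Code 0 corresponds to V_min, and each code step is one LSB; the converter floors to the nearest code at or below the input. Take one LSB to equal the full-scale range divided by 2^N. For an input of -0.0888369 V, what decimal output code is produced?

Full-scale range = 0.143 V − (-0.143 V) = 0.286 V. LSB = 0.286 V / 2^15 ≈ 8.728 µV.
code = ⌊(V_in − V_min)/LSB⌋ = ⌊(V_in − V_min) × 2^15 / range⌋
     = ⌊(-0.0888369 − (-0.143)) × 32768 / 0.286⌋ = ⌊0.0541631 × 32768/0.286⌋
     = ⌊6205.652⌋ = 6205.

6205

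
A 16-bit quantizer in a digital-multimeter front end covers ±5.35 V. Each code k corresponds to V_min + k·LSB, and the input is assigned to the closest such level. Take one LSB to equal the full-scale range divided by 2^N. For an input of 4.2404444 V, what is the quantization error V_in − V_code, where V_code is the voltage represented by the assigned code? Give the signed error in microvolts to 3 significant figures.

The full-scale span is 5.35 − (-5.35) = 10.7 V. LSB = 10.7 V / 2^16 ≈ 163.3 µV.
Position in LSBs: (4.2404444 − (-5.35)) × 65536/10.7 = 58740.1275; rounding gives k = 58740.
Reconstructed level: -5.35 + 58740 × 10.7/65536 V = 4.2404235840 V.
Error = V_in − V_code = 4.2404444 − (4.2404235840) = +20.8 µV.

+20.8 µV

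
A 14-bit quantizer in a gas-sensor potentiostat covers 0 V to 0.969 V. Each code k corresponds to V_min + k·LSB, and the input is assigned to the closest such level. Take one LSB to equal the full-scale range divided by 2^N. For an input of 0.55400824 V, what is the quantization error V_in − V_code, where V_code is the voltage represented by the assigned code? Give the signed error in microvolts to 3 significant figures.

V_FS = 0.969 V. LSB = 0.969 V / 2^14 ≈ 59.14 µV.
(0.55400824 − (0)) / LSB = 0.55400824 × 16384/0.969 = 9367.2559. Nearest integer: k = 9367.
V_code = V_min + k × range/2^14 = 0 + 9367 × 0.969/16384 = 0.55399310303 V.
V_in − V_code = 0.55400824 − (0.55399310303) = +15.1 µV.

+15.1 µV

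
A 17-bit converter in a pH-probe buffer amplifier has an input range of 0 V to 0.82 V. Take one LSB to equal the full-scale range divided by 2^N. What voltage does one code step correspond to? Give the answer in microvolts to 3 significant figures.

6.26 µV

Range is 0.82 V.
Number of codes = 2^17 = 131072.
LSB = 0.82 V / 2^17 = 6.26 µV.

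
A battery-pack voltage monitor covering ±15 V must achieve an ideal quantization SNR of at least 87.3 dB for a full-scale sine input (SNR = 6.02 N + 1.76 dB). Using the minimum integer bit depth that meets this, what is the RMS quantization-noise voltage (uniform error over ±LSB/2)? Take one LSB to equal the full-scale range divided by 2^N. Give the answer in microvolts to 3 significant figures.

264 µV

Range = 15 − (-15) = 30 V.
Required N = ⌈(87.3 − 1.76)/6.02⌉ = ⌈14.209⌉ = 15.
Step size = 30/32768 V = 0.91553 mV.
σ_q = LSB/√12 = 0.91553 mV/3.4641 = 264 µV.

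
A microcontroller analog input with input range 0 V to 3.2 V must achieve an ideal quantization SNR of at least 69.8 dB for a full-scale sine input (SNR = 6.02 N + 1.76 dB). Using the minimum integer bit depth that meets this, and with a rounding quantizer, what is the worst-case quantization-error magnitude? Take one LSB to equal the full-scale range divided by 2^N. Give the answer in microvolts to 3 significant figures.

391 µV

Full-scale range = 3.2 V.
Required N = ⌈(69.8 − 1.76)/6.02⌉ = ⌈11.302⌉ = 12.
LSB = 3.2 V / 2^12 = 0.78125 mV.
|e|_max = LSB/2 = 391 µV.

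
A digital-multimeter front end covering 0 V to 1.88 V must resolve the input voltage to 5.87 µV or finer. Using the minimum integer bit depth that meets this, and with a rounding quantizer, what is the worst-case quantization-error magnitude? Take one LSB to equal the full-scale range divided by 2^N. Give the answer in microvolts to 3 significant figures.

1.79 µV

Full-scale range = 1.88 V.
Need 2^N ≥ 1.88 V / 5.87 µV = 320300 → N_min = 19.
Step size = 1.88/524288 V = 3.5858 µV.
Max error for round-to-nearest is LSB/2 = 1.79 µV.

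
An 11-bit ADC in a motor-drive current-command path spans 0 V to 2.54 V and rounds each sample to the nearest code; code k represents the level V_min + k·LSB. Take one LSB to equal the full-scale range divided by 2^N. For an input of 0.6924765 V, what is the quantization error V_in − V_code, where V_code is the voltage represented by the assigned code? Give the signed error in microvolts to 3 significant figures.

+426 µV

Range is 2.54 V. LSB = 2.54 V / 2^11 ≈ 1.240 mV.
Position in LSBs: (0.6924765 − (0)) × 2048/2.54 = 558.3433; rounding gives k = 558.
V_code = V_min + k × range/2^11 = 0 + 558 × 2.54/2048 = 0.6920507813 V.
V_in − V_code = 0.6924765 − (0.6920507813) = +426 µV.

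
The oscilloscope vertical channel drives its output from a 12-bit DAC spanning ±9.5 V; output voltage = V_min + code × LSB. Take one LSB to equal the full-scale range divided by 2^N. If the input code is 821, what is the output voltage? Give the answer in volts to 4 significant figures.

The full-scale span is 9.5 − (-9.5) = 19 V. LSB = 19 V / 2^12.
Output = V_min + (821/4096) × range = -9.5 + 0.200439 × 19 V
      = -9.5 V + 3.80835 V = -5.69165 V.

-5.692 V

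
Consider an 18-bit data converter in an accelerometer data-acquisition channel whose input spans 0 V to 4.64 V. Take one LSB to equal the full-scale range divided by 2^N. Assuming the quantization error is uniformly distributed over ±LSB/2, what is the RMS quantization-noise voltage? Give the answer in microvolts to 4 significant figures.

Span = 4.64 V.
One LSB is 4.64 V / 262144 = 17.7002 µV.
For a uniform distribution on [−LSB/2, +LSB/2], V_rms = LSB/√12 = 17.7002 µV/3.4641 = 5.110 µV.

5.110 µV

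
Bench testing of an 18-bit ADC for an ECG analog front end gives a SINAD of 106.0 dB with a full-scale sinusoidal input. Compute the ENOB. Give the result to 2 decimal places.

ENOB = (SINAD − 1.76) / 6.02 = (106.0 − 1.76) / 6.02 = 104.24 / 6.02 = 17.3156.

17.32 bits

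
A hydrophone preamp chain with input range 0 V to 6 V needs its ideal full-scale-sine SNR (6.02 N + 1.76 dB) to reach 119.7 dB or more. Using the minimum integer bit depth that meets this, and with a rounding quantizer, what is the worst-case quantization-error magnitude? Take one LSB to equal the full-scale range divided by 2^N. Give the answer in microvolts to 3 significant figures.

Span = 6 V.
Required N = ⌈(119.7 − 1.76)/6.02⌉ = ⌈19.591⌉ = 20.
Step size = 6/1048576 V = 5.7220 µV.
|e|_max = LSB/2 = 2.86 µV.

2.86 µV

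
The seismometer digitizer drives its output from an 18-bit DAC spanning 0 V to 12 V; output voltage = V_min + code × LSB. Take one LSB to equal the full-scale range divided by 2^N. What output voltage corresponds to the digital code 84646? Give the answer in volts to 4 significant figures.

3.875 V

Span = 12 V. LSB = 12 V / 2^18.
V_out = V_min + code × LSB = 0 V + 84646 × 12 V / 262144
      = 0 + 3.87479 = 3.87479 V.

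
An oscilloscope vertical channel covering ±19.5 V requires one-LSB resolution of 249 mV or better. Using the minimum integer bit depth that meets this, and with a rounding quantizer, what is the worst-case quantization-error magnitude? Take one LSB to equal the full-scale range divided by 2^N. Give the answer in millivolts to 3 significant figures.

76.2 mV

The full-scale span is 19.5 − (-19.5) = 39 V.
Required number of levels: 39/249 mV = 156.63; smallest N with 2^N ≥ that is 8.
One LSB is 39 V / 256 = 152.34 mV.
|e|_max = LSB/2 = 76.2 mV.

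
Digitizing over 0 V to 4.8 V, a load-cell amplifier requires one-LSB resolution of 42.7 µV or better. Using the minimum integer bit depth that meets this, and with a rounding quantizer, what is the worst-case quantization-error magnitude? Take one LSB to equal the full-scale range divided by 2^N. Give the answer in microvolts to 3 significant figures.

18.3 µV

Span = 4.8 V.
4.8 V / 42.7 µV = 112400. Since 2^16 = 65536 and 2^17 = 131072, N = 17.
LSB = 4.8 V ÷ 2^17 = 4.8/131072 V = 36.621 µV.
Max error for round-to-nearest is LSB/2 = 18.3 µV.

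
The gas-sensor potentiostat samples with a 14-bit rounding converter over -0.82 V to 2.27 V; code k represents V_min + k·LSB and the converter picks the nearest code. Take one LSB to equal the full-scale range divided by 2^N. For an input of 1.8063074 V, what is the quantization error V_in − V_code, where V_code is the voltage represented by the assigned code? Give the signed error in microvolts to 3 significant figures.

+71.4 µV

Full-scale range = 2.27 V − (-0.82 V) = 3.09 V. LSB = 3.09 V / 2^14 ≈ 188.6 µV.
Position in LSBs: (1.8063074 − (-0.82)) × 16384/3.09 = 13925.3788; rounding gives k = 13925.
V_code = -0.82 + (13925/16384) × 3.09 = 1.8062359619 V.
Error = V_in − V_code = 1.8063074 − (1.8062359619) = +71.4 µV.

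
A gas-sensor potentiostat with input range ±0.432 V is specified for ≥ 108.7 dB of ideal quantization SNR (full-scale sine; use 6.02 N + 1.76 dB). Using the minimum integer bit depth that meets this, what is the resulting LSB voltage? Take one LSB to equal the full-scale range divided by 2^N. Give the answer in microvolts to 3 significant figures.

3.30 µV

The full-scale span is 0.432 − (-0.432) = 0.864 V.
6.02 N + 1.76 ≥ 108.7 gives N ≥ 17.764, so the minimum integer is 18.
One LSB is 0.864 V / 262144 = 3.30 µV.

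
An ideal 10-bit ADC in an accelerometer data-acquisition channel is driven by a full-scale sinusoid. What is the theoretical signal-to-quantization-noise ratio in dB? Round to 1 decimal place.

6.02(10) + 1.76 = 60.20 + 1.76 = 61.96 dB.

62.0 dB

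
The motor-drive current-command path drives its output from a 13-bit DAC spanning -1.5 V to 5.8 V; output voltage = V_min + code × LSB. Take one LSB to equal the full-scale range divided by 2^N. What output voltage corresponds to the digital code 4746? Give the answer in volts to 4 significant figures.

2.729 V

Full-scale range = 5.8 V − (-1.5 V) = 7.3 V. LSB = 7.3 V / 2^13.
Output = V_min + (4746/8192) × range = -1.5 + 0.579346 × 7.3 V
      = -1.5 + 4.22922 = 2.72922 V.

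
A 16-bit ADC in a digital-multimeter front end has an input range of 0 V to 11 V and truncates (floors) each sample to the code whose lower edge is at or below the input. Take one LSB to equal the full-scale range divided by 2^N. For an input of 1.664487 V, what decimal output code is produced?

V_FS = 11 V. LSB = 11 V / 2^16 ≈ 167.8 µV.
code = ⌊(V_in − V_min)/LSB⌋ = ⌊(V_in − V_min) × 2^16 / range⌋
     = ⌊(1.664487 − (0)) × 65536 / 11⌋ = ⌊1.664487 × 65536/11⌋
     = ⌊9916.711⌋ = 9916.

9916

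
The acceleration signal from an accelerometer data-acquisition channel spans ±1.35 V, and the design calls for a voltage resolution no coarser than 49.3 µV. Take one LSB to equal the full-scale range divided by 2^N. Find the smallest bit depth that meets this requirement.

16 bits

Span: 1.35 V − (-1.35 V) = 2.7 V.
2.7 V / 49.3 µV = 54770. Since 2^15 = 32768 and 2^16 = 65536, N = 16.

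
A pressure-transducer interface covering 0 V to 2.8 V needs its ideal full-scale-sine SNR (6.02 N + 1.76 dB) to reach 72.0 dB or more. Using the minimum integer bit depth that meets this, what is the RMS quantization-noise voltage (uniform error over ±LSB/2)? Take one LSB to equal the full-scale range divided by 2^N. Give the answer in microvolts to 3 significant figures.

Span = 2.8 V.
6.02 N + 1.76 ≥ 72.0 gives N ≥ 11.668, so the minimum integer is 12.
One LSB is 2.8 V / 4096 = 0.68359 mV.
RMS noise = LSB/√12 = 197 µV.

197 µV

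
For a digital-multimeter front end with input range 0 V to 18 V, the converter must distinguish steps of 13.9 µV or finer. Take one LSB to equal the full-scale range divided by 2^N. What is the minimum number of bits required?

Range is 18 V.
Required number of levels: 18/13.9 µV = 1.2950e6; smallest N with 2^N ≥ that is 21.

21 bits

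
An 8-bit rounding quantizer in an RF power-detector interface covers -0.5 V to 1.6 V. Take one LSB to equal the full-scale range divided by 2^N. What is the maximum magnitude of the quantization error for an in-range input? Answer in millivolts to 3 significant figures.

4.10 mV

Full-scale range = 1.6 V − (-0.5 V) = 2.1 V.
LSB = 2.1 V ÷ 2^8 = 2.1/256 V = 8.2031 mV.
Worst-case error for round-to-nearest is half an LSB: 4.10 mV.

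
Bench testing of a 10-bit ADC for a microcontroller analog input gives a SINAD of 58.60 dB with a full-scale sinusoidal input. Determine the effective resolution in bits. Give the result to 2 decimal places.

9.44 bits

ENOB = (SINAD − 1.76) / 6.02 = (58.60 − 1.76) / 6.02 = 56.84 / 6.02 = 9.4419.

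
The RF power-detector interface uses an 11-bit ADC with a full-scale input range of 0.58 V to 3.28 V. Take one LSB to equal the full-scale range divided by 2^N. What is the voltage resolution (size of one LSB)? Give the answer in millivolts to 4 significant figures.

1.318 mV

Full-scale range = 3.28 V − (0.58 V) = 2.7 V.
Number of codes = 2^11 = 2048.
One LSB is 2.7 V / 2048 = 1.318 mV.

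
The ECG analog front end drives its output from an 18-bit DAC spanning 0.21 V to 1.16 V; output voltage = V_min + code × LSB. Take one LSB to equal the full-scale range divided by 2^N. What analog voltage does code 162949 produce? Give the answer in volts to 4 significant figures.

Full-scale range = 1.16 V − (0.21 V) = 0.95 V. LSB = 0.95 V / 2^18.
Output = V_min + (162949/262144) × range = 0.21 + 0.621601 × 0.95 V
      = 0.21 V + 0.590521 V = 0.800521 V.

0.8005 V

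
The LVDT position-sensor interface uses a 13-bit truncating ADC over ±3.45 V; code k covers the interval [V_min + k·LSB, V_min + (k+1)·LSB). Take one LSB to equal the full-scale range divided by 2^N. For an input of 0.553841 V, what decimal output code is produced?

Full-scale range = 3.45 V − (-3.45 V) = 6.9 V. LSB = 6.9 V / 2^13 ≈ 0.8423 mV.
(V_in − V_min) × 2^13/range = (0.553841 − (-3.45)) × 8192/6.9 = 4753.546.
Floor → code = 4753.

4753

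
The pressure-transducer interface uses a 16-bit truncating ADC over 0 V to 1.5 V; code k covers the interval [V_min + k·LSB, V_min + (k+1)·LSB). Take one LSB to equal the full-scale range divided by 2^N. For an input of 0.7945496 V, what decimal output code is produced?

Span = 1.5 V. LSB = 1.5 V / 2^16 ≈ 22.89 µV.
V_in − V_min = 0.7945496 − (0) = 0.7945496 V.
Divide by LSB: 0.7945496 × 65536/1.5 = 34714.4017.
Truncating gives code 34714.

34714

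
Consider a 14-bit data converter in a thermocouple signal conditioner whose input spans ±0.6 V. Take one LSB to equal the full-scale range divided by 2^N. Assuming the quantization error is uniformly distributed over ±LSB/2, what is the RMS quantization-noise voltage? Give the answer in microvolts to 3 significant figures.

Range = 0.6 − (-0.6) = 1.2 V.
Step size = 1.2/16384 V = 73.242 µV.
RMS of a uniform error over width LSB is LSB/√12 = 21.1 µV.

21.1 µV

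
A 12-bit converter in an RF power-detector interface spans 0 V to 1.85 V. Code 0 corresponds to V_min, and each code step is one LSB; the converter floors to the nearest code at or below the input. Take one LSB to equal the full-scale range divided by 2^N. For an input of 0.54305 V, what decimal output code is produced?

1202

Range is 1.85 V. LSB = 1.85 V / 2^12 ≈ 451.7 µV.
V_in − V_min = 0.54305 − (0) = 0.54305 V.
Divide by LSB: 0.54305 × 4096/1.85 = 1202.3421.
Truncating gives code 1202.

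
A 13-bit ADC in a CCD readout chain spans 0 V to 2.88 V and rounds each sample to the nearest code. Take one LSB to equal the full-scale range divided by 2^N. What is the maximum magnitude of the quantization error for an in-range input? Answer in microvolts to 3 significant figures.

Span = 2.88 V.
One LSB is 2.88 V / 8192 = 351.56 µV.
Worst-case error for round-to-nearest is half an LSB: 176 µV.

176 µV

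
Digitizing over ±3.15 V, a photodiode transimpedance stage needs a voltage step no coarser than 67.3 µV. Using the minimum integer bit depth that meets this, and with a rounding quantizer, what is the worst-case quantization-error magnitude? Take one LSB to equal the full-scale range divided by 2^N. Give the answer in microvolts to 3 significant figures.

Range = 3.15 − (-3.15) = 6.3 V.
Need 2^N ≥ 6.3 V / 67.3 µV = 93610 → N_min = 17.
LSB = 6.3 V / 2^17 = 48.065 µV.
|e|_max = LSB/2 = 24.0 µV.

24.0 µV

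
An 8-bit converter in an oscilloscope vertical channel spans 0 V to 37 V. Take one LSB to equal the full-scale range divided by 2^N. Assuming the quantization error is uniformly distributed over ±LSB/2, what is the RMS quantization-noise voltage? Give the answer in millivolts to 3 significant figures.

Span = 37 V.
LSB = 37 V / 2^8 = 144.53 mV.
For a uniform distribution on [−LSB/2, +LSB/2], V_rms = LSB/√12 = 144.53 mV/3.4641 = 41.7 mV.

41.7 mV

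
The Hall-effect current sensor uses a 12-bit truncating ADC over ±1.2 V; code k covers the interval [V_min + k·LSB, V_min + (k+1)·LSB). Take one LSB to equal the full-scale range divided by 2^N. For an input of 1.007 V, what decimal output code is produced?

3766

Full-scale range = 1.2 V − (-1.2 V) = 2.4 V. LSB = 2.4 V / 2^12 ≈ 0.5859 mV.
code = ⌊(V_in − V_min)/LSB⌋ = ⌊(V_in − V_min) × 2^12 / range⌋
     = ⌊(1.007 − (-1.2)) × 4096 / 2.4⌋ = ⌊2.207 × 4096/2.4⌋
     = ⌊3766.613⌋ = 3766.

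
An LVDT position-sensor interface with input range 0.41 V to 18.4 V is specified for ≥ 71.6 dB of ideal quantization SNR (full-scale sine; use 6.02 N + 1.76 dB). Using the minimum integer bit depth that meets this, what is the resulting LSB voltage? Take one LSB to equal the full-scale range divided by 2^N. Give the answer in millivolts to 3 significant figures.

Full-scale range = 18.4 V − (0.41 V) = 17.99 V.
6.02 N + 1.76 ≥ 71.6 gives N ≥ 11.601, so the minimum integer is 12.
One LSB is 17.99 V / 4096 = 4.39 mV.

4.39 mV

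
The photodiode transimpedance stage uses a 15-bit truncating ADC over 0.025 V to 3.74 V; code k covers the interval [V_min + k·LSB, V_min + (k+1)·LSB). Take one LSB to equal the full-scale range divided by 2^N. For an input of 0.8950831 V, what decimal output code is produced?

7674

Span: 3.74 V − (0.025 V) = 3.715 V. LSB = 3.715 V / 2^15 ≈ 113.4 µV.
(V_in − V_min) × 2^15/range = (0.8950831 − (0.025)) × 32768/3.715 = 7674.531.
Floor → code = 7674.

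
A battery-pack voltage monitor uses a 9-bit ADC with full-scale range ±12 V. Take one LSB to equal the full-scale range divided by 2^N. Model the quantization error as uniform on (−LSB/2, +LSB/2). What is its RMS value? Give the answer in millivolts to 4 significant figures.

13.53 mV

Span: 12 V − (-12 V) = 24 V.
One LSB is 24 V / 512 = 46.8750 mV.
For a uniform distribution on [−LSB/2, +LSB/2], V_rms = LSB/√12 = 46.8750 mV/3.4641 = 13.53 mV.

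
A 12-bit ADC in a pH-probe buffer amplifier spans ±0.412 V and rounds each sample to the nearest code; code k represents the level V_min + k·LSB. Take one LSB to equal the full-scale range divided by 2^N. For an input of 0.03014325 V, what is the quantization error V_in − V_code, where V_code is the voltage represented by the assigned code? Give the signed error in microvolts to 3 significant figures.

Span: 0.412 V − (-0.412 V) = 0.824 V. LSB = 0.824 V / 2^12 ≈ 201.2 µV.
(V_in − V_min)/LSB = (0.03014325 − (-0.412)) × 4096/0.824 = 2197.8383 → nearest code k = 2198.
V_code = -0.412 + (2198/4096) × 0.824 = 0.03017578125 V.
V_in − V_code = 0.03014325 − (0.03017578125) = −32.5 µV.

−32.5 µV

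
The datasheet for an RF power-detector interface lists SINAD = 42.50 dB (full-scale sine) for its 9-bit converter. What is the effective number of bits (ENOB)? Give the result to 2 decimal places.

6.77 bits

ENOB = (SINAD − 1.76) / 6.02 = (42.50 − 1.76) / 6.02 = 40.74 / 6.02 = 6.7674.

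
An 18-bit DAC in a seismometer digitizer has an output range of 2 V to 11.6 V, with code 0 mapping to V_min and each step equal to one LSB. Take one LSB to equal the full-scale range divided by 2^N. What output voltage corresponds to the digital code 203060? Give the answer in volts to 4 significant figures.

The full-scale span is 11.6 − (2) = 9.6 V. LSB = 9.6 V / 2^18.
V_out = 2 + 203060 × (9.6/262144) V
      = 2 V + 7.43628 V = 9.43628 V.

9.436 V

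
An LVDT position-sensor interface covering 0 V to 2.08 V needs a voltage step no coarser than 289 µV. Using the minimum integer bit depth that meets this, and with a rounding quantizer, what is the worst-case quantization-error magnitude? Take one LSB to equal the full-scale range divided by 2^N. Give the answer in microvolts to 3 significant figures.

127 µV

Range is 2.08 V.
2.08 V / 289 µV = 7197. Since 2^12 = 4096 and 2^13 = 8192, N = 13.
One LSB is 2.08 V / 8192 = 253.91 µV.
Max error for round-to-nearest is LSB/2 = 127 µV.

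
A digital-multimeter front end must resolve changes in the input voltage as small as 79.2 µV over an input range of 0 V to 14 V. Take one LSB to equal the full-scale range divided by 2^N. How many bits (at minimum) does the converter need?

18 bits

Span = 14 V.
Need 2^N ≥ 14 V / 79.2 µV = 176800 → N_min = 18.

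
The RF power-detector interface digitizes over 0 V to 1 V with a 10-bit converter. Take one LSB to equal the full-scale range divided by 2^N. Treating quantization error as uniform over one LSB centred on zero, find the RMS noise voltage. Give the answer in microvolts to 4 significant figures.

Range is 1 V.
LSB = 1 V ÷ 2^10 = 1/1024 V = 0.976563 mV.
σ_q = LSB/√12 = 0.976563 mV/3.4641 = 281.9 µV.

281.9 µV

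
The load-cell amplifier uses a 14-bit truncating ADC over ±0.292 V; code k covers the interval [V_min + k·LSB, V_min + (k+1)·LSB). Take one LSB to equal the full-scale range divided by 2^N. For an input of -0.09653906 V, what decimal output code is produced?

5483

The full-scale span is 0.292 − (-0.292) = 0.584 V. LSB = 0.584 V / 2^14 ≈ 35.64 µV.
V_in − V_min = -0.09653906 − (-0.292) = 0.19546094 V.
Divide by LSB: 0.19546094 × 16384/0.584 = 5483.6165.
Truncating gives code 5483.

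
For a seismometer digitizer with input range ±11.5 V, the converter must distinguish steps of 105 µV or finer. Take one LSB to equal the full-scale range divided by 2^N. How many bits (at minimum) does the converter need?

18 bits

Span: 11.5 V − (-11.5 V) = 23 V.
Required number of levels: 23/105 µV = 219050; smallest N with 2^N ≥ that is 18.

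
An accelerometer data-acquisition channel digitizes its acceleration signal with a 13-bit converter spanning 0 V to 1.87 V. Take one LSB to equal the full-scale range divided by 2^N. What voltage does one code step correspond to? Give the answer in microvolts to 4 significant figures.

228.3 µV

Span = 1.87 V.
There are 2^13 = 8192 steps.
LSB = 1.87 V ÷ 2^13 = 1.87/8192 V = 228.3 µV.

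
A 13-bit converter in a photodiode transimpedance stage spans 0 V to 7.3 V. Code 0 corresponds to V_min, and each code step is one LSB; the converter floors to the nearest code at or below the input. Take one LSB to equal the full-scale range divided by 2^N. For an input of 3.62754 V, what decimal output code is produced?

Range is 7.3 V. LSB = 7.3 V / 2^13 ≈ 0.8911 mV.
code = ⌊(V_in − V_min)/LSB⌋ = ⌊(V_in − V_min) × 2^13 / range⌋
     = ⌊(3.62754 − (0)) × 8192 / 7.3⌋ = ⌊3.62754 × 8192/7.3⌋
     = ⌊4070.796⌋ = 4070.

4070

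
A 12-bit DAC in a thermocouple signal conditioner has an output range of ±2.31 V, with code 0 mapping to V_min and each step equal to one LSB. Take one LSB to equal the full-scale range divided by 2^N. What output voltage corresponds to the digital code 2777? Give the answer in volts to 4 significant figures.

Span: 2.31 V − (-2.31 V) = 4.62 V. LSB = 4.62 V / 2^12.
V_out = -2.31 + 2777 × (4.62/4096) V
      = -2.31 + 3.13226 = 0.822261 V.

0.8223 V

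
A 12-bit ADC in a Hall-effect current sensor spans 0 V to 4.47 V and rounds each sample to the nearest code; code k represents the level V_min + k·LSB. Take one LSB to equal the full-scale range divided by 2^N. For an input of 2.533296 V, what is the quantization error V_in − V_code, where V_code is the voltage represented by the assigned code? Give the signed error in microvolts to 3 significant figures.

Full-scale range = 4.47 V. LSB = 4.47 V / 2^12 ≈ 1.091 mV.
(2.533296 − (0)) / LSB = 2.533296 × 4096/4.47 = 2321.3379. Nearest integer: k = 2321.
Reconstructed level: 0 + 2321 × 4.47/4096 V = 2.532927246 V.
V_in − V_code = 2.533296 − (2.532927246) = +369 µV.

+369 µV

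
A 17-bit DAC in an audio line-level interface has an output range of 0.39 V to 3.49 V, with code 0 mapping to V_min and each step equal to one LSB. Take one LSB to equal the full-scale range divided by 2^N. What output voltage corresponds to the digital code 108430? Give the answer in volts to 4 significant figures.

2.954 V

Full-scale range = 3.49 V − (0.39 V) = 3.1 V. LSB = 3.1 V / 2^17.
V_out = 0.39 + 108430 × (3.1/131072) V
      = 0.39 V + 2.56449 V = 2.95449 V.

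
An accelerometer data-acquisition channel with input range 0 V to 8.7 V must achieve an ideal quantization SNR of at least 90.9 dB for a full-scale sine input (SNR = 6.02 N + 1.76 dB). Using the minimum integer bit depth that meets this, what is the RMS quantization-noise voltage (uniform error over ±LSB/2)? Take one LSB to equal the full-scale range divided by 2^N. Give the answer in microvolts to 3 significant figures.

Span = 8.7 V.
N ≥ (90.9 − 1.76)/6.02 = 14.807 → N_min = 15.
One LSB is 8.7 V / 32768 = 265.50 µV.
σ_q = LSB/√12 = 265.50 µV/3.4641 = 76.6 µV.

76.6 µV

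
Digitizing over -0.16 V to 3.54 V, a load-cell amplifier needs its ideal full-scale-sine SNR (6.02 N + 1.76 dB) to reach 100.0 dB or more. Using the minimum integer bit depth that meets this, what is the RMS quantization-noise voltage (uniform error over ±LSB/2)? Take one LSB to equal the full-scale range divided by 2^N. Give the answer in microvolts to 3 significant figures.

Span: 3.54 V − (-0.16 V) = 3.7 V.
Solving 6.02 N ≥ 100.0 − 1.76: N ≥ 16.319. Round up → N = 17.
One LSB is 3.7 V / 131072 = 28.229 µV.
RMS noise = LSB/√12 = 8.15 µV.

8.15 µV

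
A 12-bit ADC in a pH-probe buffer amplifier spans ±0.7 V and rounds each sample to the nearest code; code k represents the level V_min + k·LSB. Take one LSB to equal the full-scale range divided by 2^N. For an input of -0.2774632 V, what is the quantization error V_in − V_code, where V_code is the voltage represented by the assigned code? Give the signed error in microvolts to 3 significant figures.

+75.9 µV

Full-scale range = 0.7 V − (-0.7 V) = 1.4 V. LSB = 1.4 V / 2^12 ≈ 341.8 µV.
(V_in − V_min)/LSB = (-0.2774632 − (-0.7)) × 4096/1.4 = 1236.2220 → nearest code k = 1236.
V_code = -0.7 + (1236/4096) × 1.4 = -0.2775390625 V.
e = -0.2774632 − (-0.2775390625) = +75.9 µV.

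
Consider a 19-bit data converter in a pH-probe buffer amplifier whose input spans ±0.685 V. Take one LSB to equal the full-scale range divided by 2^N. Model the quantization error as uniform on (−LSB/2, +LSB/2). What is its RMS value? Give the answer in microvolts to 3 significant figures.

Full-scale range = 0.685 V − (-0.685 V) = 1.37 V.
LSB = 1.37 V / 2^19 = 2.6131 µV.
RMS of a uniform error over width LSB is LSB/√12 = 0.754 µV.

0.754 µV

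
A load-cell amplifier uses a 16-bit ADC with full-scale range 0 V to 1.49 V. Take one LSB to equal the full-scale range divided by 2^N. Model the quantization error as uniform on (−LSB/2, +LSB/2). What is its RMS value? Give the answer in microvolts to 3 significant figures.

6.56 µV

Full-scale range = 1.49 V.
LSB = 1.49 V / 2^16 = 22.736 µV.
V_rms = LSB/√12 = 22.736 µV / √12 = 6.56 µV.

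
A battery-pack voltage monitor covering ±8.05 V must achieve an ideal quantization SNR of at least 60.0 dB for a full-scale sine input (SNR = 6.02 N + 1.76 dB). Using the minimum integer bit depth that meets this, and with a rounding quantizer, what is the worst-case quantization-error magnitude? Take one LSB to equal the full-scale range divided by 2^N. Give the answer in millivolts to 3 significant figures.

7.86 mV

The full-scale span is 8.05 − (-8.05) = 16.1 V.
Solving 6.02 N ≥ 60.0 − 1.76: N ≥ 9.674. Round up → N = 10.
LSB = 16.1 V / 2^10 = 15.723 mV.
|e|_max = LSB/2 = 7.86 mV.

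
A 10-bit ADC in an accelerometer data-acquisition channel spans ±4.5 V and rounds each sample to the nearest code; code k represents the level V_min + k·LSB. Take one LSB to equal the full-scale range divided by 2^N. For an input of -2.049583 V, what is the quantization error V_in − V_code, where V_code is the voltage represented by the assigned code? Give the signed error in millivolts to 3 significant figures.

−1.73 mV

The full-scale span is 4.5 − (-4.5) = 9 V. LSB = 9 V / 2^10 ≈ 8.789 mV.
(V_in − V_min)/LSB = (-2.049583 − (-4.5)) × 1024/9 = 278.8030 → nearest code k = 279.
V_code = V_min + k × range/2^10 = -4.5 + 279 × 9/1024 = -2.047851563 V.
Error = V_in − V_code = -2.049583 − (-2.047851563) = −1.73 mV.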